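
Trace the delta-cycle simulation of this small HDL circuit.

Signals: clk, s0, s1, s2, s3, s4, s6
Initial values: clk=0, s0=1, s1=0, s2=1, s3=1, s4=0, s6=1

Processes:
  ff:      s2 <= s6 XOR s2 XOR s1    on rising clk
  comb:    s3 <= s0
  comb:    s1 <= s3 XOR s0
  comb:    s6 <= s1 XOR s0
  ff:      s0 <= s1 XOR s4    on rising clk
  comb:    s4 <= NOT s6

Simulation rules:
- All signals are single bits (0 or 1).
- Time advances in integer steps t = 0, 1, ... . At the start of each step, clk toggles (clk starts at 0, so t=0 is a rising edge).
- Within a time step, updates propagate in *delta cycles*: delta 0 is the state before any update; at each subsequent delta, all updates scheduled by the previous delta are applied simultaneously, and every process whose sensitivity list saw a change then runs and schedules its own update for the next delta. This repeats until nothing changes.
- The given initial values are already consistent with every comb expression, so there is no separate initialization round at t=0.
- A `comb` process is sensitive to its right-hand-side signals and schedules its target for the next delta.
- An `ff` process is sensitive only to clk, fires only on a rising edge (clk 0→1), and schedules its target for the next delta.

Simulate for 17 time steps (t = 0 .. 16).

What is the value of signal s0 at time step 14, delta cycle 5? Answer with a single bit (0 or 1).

1

t0.Δ0 s3=1 clk=0 s2=1 s4=0 s1=0 s0=1 s6=1
t0.Δ1 s3=1 clk=1 s2=1 s4=0 s1=0 s0=1 s6=1
t0.Δ2 s3=1 clk=1 s2=0 s4=0 s1=0 s0=0 s6=1
t0.Δ3 s3=0 clk=1 s2=0 s4=0 s1=1 s0=0 s6=0
t0.Δ4 s3=0 clk=1 s2=0 s4=1 s1=0 s0=0 s6=1
t0.Δ5 s3=0 clk=1 s2=0 s4=0 s1=0 s0=0 s6=0
t0.Δ6 s3=0 clk=1 s2=0 s4=1 s1=0 s0=0 s6=0
t1.Δ0 s3=0 clk=1 s2=0 s4=1 s1=0 s0=0 s6=0
t1.Δ1 s3=0 clk=0 s2=0 s4=1 s1=0 s0=0 s6=0
t2.Δ0 s3=0 clk=0 s2=0 s4=1 s1=0 s0=0 s6=0
t2.Δ1 s3=0 clk=1 s2=0 s4=1 s1=0 s0=0 s6=0
t2.Δ2 s3=0 clk=1 s2=0 s4=1 s1=0 s0=1 s6=0
t2.Δ3 s3=1 clk=1 s2=0 s4=1 s1=1 s0=1 s6=1
t2.Δ4 s3=1 clk=1 s2=0 s4=0 s1=0 s0=1 s6=0
t2.Δ5 s3=1 clk=1 s2=0 s4=1 s1=0 s0=1 s6=1
t2.Δ6 s3=1 clk=1 s2=0 s4=0 s1=0 s0=1 s6=1
t3.Δ0 s3=1 clk=1 s2=0 s4=0 s1=0 s0=1 s6=1
t3.Δ1 s3=1 clk=0 s2=0 s4=0 s1=0 s0=1 s6=1
t4.Δ0 s3=1 clk=0 s2=0 s4=0 s1=0 s0=1 s6=1
t4.Δ1 s3=1 clk=1 s2=0 s4=0 s1=0 s0=1 s6=1
t4.Δ2 s3=1 clk=1 s2=1 s4=0 s1=0 s0=0 s6=1
t4.Δ3 s3=0 clk=1 s2=1 s4=0 s1=1 s0=0 s6=0
t4.Δ4 s3=0 clk=1 s2=1 s4=1 s1=0 s0=0 s6=1
t4.Δ5 s3=0 clk=1 s2=1 s4=0 s1=0 s0=0 s6=0
t4.Δ6 s3=0 clk=1 s2=1 s4=1 s1=0 s0=0 s6=0
t5.Δ0 s3=0 clk=1 s2=1 s4=1 s1=0 s0=0 s6=0
t5.Δ1 s3=0 clk=0 s2=1 s4=1 s1=0 s0=0 s6=0
t6.Δ0 s3=0 clk=0 s2=1 s4=1 s1=0 s0=0 s6=0
t6.Δ1 s3=0 clk=1 s2=1 s4=1 s1=0 s0=0 s6=0
t6.Δ2 s3=0 clk=1 s2=1 s4=1 s1=0 s0=1 s6=0
t6.Δ3 s3=1 clk=1 s2=1 s4=1 s1=1 s0=1 s6=1
t6.Δ4 s3=1 clk=1 s2=1 s4=0 s1=0 s0=1 s6=0
t6.Δ5 s3=1 clk=1 s2=1 s4=1 s1=0 s0=1 s6=1
t6.Δ6 s3=1 clk=1 s2=1 s4=0 s1=0 s0=1 s6=1
t7.Δ0 s3=1 clk=1 s2=1 s4=0 s1=0 s0=1 s6=1
t7.Δ1 s3=1 clk=0 s2=1 s4=0 s1=0 s0=1 s6=1
t8.Δ0 s3=1 clk=0 s2=1 s4=0 s1=0 s0=1 s6=1
t8.Δ1 s3=1 clk=1 s2=1 s4=0 s1=0 s0=1 s6=1
t8.Δ2 s3=1 clk=1 s2=0 s4=0 s1=0 s0=0 s6=1
t8.Δ3 s3=0 clk=1 s2=0 s4=0 s1=1 s0=0 s6=0
t8.Δ4 s3=0 clk=1 s2=0 s4=1 s1=0 s0=0 s6=1
t8.Δ5 s3=0 clk=1 s2=0 s4=0 s1=0 s0=0 s6=0
t8.Δ6 s3=0 clk=1 s2=0 s4=1 s1=0 s0=0 s6=0
t9.Δ0 s3=0 clk=1 s2=0 s4=1 s1=0 s0=0 s6=0
t9.Δ1 s3=0 clk=0 s2=0 s4=1 s1=0 s0=0 s6=0
t10.Δ0 s3=0 clk=0 s2=0 s4=1 s1=0 s0=0 s6=0
t10.Δ1 s3=0 clk=1 s2=0 s4=1 s1=0 s0=0 s6=0
t10.Δ2 s3=0 clk=1 s2=0 s4=1 s1=0 s0=1 s6=0
t10.Δ3 s3=1 clk=1 s2=0 s4=1 s1=1 s0=1 s6=1
t10.Δ4 s3=1 clk=1 s2=0 s4=0 s1=0 s0=1 s6=0
t10.Δ5 s3=1 clk=1 s2=0 s4=1 s1=0 s0=1 s6=1
t10.Δ6 s3=1 clk=1 s2=0 s4=0 s1=0 s0=1 s6=1
t11.Δ0 s3=1 clk=1 s2=0 s4=0 s1=0 s0=1 s6=1
t11.Δ1 s3=1 clk=0 s2=0 s4=0 s1=0 s0=1 s6=1
t12.Δ0 s3=1 clk=0 s2=0 s4=0 s1=0 s0=1 s6=1
t12.Δ1 s3=1 clk=1 s2=0 s4=0 s1=0 s0=1 s6=1
t12.Δ2 s3=1 clk=1 s2=1 s4=0 s1=0 s0=0 s6=1
t12.Δ3 s3=0 clk=1 s2=1 s4=0 s1=1 s0=0 s6=0
t12.Δ4 s3=0 clk=1 s2=1 s4=1 s1=0 s0=0 s6=1
t12.Δ5 s3=0 clk=1 s2=1 s4=0 s1=0 s0=0 s6=0
t12.Δ6 s3=0 clk=1 s2=1 s4=1 s1=0 s0=0 s6=0
t13.Δ0 s3=0 clk=1 s2=1 s4=1 s1=0 s0=0 s6=0
t13.Δ1 s3=0 clk=0 s2=1 s4=1 s1=0 s0=0 s6=0
t14.Δ0 s3=0 clk=0 s2=1 s4=1 s1=0 s0=0 s6=0
t14.Δ1 s3=0 clk=1 s2=1 s4=1 s1=0 s0=0 s6=0
t14.Δ2 s3=0 clk=1 s2=1 s4=1 s1=0 s0=1 s6=0
t14.Δ3 s3=1 clk=1 s2=1 s4=1 s1=1 s0=1 s6=1
t14.Δ4 s3=1 clk=1 s2=1 s4=0 s1=0 s0=1 s6=0
t14.Δ5 s3=1 clk=1 s2=1 s4=1 s1=0 s0=1 s6=1
t14.Δ6 s3=1 clk=1 s2=1 s4=0 s1=0 s0=1 s6=1
t15.Δ0 s3=1 clk=1 s2=1 s4=0 s1=0 s0=1 s6=1
t15.Δ1 s3=1 clk=0 s2=1 s4=0 s1=0 s0=1 s6=1
t16.Δ0 s3=1 clk=0 s2=1 s4=0 s1=0 s0=1 s6=1
t16.Δ1 s3=1 clk=1 s2=1 s4=0 s1=0 s0=1 s6=1
t16.Δ2 s3=1 clk=1 s2=0 s4=0 s1=0 s0=0 s6=1
t16.Δ3 s3=0 clk=1 s2=0 s4=0 s1=1 s0=0 s6=0
t16.Δ4 s3=0 clk=1 s2=0 s4=1 s1=0 s0=0 s6=1
t16.Δ5 s3=0 clk=1 s2=0 s4=0 s1=0 s0=0 s6=0
t16.Δ6 s3=0 clk=1 s2=0 s4=1 s1=0 s0=0 s6=0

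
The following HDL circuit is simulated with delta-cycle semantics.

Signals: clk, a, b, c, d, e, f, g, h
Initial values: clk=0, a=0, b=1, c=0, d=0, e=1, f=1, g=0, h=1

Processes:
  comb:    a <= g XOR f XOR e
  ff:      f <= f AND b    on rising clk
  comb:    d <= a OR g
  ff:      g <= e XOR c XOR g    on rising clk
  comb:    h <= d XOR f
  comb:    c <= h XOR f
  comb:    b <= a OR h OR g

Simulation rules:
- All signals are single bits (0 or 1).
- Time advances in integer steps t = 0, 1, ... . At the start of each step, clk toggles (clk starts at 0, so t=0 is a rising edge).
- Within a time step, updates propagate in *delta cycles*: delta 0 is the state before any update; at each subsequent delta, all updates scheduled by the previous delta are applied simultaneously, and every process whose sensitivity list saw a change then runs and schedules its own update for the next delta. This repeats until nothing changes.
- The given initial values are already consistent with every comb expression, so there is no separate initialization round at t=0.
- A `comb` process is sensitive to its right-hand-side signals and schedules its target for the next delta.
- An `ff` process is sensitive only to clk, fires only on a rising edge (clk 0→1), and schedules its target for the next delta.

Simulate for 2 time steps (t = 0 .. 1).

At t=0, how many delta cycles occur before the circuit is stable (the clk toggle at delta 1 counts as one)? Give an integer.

t=0 Δ0: e=1 g=0 b=1 clk=0 h=1 a=0 d=0 f=1 c=0
  Δ1: clk:0→1
  Δ2: g:0→1
  Δ3: a:0→1, d:0→1
  Δ4: h:1→0
  Δ5: c:0→1
  (5Δ to stable)
t=1 Δ0: e=1 g=1 b=1 clk=1 h=0 a=1 d=1 f=1 c=1
  Δ1: clk:1→0
  (1Δ to stable)

5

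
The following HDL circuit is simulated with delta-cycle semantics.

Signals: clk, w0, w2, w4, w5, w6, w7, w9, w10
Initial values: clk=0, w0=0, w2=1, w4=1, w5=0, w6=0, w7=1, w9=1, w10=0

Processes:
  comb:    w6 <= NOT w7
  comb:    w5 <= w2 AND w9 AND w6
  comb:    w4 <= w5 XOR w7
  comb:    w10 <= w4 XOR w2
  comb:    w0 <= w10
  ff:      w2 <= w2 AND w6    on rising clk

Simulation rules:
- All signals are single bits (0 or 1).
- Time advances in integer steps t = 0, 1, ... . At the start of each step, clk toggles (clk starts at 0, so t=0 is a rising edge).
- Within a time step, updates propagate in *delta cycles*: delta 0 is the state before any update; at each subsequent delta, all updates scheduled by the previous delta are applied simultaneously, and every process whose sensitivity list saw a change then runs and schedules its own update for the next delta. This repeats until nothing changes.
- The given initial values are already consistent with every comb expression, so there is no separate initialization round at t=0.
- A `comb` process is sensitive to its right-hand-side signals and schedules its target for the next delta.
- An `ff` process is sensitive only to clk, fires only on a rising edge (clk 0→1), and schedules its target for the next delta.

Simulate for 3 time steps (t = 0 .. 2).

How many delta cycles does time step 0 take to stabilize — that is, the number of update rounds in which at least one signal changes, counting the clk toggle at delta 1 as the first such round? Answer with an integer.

4

t=0 Δ0: w4=1 w5=0 clk=0 w10=0 w2=1 w9=1 w6=0 w0=0 w7=1
  Δ1: clk:0→1
  Δ2: w2:1→0
  Δ3: w10:0→1
  Δ4: w0:0→1
  (4Δ to stable)
t=1 Δ0: w4=1 w5=0 clk=1 w10=1 w2=0 w9=1 w6=0 w0=1 w7=1
  Δ1: clk:1→0
  (1Δ to stable)
t=2 Δ0: w4=1 w5=0 clk=0 w10=1 w2=0 w9=1 w6=0 w0=1 w7=1
  Δ1: clk:0→1
  (1Δ to stable)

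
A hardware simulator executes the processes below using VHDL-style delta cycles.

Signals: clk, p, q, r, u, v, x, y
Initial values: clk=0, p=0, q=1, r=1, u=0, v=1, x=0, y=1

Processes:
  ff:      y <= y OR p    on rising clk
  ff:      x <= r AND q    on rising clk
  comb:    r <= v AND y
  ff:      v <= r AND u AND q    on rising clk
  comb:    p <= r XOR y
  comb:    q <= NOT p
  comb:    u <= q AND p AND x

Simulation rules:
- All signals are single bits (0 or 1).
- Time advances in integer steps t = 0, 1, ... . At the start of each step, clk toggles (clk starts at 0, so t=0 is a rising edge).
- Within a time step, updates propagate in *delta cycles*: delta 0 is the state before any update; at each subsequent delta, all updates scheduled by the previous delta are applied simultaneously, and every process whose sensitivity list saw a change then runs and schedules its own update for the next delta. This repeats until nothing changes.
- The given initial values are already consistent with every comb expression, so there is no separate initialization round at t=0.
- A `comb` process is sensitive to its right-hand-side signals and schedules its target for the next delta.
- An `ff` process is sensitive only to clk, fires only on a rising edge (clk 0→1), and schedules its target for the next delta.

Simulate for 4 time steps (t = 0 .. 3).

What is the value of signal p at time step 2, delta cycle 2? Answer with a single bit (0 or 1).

t0.Δ0 y=1 v=1 clk=0 u=0 p=0 r=1 q=1 x=0
t0.Δ1 y=1 v=1 clk=1 u=0 p=0 r=1 q=1 x=0
t0.Δ2 y=1 v=0 clk=1 u=0 p=0 r=1 q=1 x=1
t0.Δ3 y=1 v=0 clk=1 u=0 p=0 r=0 q=1 x=1
t0.Δ4 y=1 v=0 clk=1 u=0 p=1 r=0 q=1 x=1
t0.Δ5 y=1 v=0 clk=1 u=1 p=1 r=0 q=0 x=1
t0.Δ6 y=1 v=0 clk=1 u=0 p=1 r=0 q=0 x=1
t1.Δ0 y=1 v=0 clk=1 u=0 p=1 r=0 q=0 x=1
t1.Δ1 y=1 v=0 clk=0 u=0 p=1 r=0 q=0 x=1
t2.Δ0 y=1 v=0 clk=0 u=0 p=1 r=0 q=0 x=1
t2.Δ1 y=1 v=0 clk=1 u=0 p=1 r=0 q=0 x=1
t2.Δ2 y=1 v=0 clk=1 u=0 p=1 r=0 q=0 x=0
t3.Δ0 y=1 v=0 clk=1 u=0 p=1 r=0 q=0 x=0
t3.Δ1 y=1 v=0 clk=0 u=0 p=1 r=0 q=0 x=0

1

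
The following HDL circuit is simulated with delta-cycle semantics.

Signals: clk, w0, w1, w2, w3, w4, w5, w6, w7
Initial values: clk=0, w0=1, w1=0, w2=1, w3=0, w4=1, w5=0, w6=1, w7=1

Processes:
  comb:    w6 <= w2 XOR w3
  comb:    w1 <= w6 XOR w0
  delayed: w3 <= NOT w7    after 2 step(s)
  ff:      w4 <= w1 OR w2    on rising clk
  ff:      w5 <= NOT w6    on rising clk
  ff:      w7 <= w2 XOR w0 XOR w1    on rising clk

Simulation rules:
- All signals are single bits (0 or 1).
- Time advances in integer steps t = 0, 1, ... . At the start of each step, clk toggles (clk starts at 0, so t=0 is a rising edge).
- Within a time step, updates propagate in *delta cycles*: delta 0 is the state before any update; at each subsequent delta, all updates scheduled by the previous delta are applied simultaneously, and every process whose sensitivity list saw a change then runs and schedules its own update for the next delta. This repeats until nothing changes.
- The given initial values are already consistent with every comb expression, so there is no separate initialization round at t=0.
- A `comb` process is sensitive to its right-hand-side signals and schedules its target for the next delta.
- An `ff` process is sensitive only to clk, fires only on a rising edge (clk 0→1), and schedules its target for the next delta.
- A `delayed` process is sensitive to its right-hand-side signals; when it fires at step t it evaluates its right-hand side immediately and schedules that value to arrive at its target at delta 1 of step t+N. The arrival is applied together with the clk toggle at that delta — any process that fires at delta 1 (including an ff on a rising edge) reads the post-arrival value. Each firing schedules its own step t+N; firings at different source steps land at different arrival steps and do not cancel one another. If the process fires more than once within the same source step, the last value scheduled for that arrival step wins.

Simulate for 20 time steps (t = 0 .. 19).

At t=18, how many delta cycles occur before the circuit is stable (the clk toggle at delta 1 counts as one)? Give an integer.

3

t=0 Δ0: w3=0 w6=1 w7=1 w1=0 w4=1 w2=1 w0=1 clk=0 w5=0
  Δ1: clk:0→1
  Δ2: w7:1→0
  (2Δ to stable)
t=1 Δ0: w3=0 w6=1 w7=0 w1=0 w4=1 w2=1 w0=1 clk=1 w5=0
  Δ1: clk:1→0
  (1Δ to stable)
t=2 Δ0: w3=0 w6=1 w7=0 w1=0 w4=1 w2=1 w0=1 clk=0 w5=0
  Δ1: w3:0→1, clk:0→1
  Δ2: w6:1→0
  Δ3: w1:0→1
  (3Δ to stable)
t=3 Δ0: w3=1 w6=0 w7=0 w1=1 w4=1 w2=1 w0=1 clk=1 w5=0
  Δ1: clk:1→0
  (1Δ to stable)
t=4 Δ0: w3=1 w6=0 w7=0 w1=1 w4=1 w2=1 w0=1 clk=0 w5=0
  Δ1: clk:0→1
  Δ2: w7:0→1, w5:0→1
  (2Δ to stable)
t=5 Δ0: w3=1 w6=0 w7=1 w1=1 w4=1 w2=1 w0=1 clk=1 w5=1
  Δ1: clk:1→0
  (1Δ to stable)
t=6 Δ0: w3=1 w6=0 w7=1 w1=1 w4=1 w2=1 w0=1 clk=0 w5=1
  Δ1: w3:1→0, clk:0→1
  Δ2: w6:0→1
  Δ3: w1:1→0
  (3Δ to stable)
t=7 Δ0: w3=0 w6=1 w7=1 w1=0 w4=1 w2=1 w0=1 clk=1 w5=1
  Δ1: clk:1→0
  (1Δ to stable)
t=8 Δ0: w3=0 w6=1 w7=1 w1=0 w4=1 w2=1 w0=1 clk=0 w5=1
  Δ1: clk:0→1
  Δ2: w7:1→0, w5:1→0
  (2Δ to stable)
t=9 Δ0: w3=0 w6=1 w7=0 w1=0 w4=1 w2=1 w0=1 clk=1 w5=0
  Δ1: clk:1→0
  (1Δ to stable)
t=10 Δ0: w3=0 w6=1 w7=0 w1=0 w4=1 w2=1 w0=1 clk=0 w5=0
  Δ1: w3:0→1, clk:0→1
  Δ2: w6:1→0
  Δ3: w1:0→1
  (3Δ to stable)
t=11 Δ0: w3=1 w6=0 w7=0 w1=1 w4=1 w2=1 w0=1 clk=1 w5=0
  Δ1: clk:1→0
  (1Δ to stable)
t=12 Δ0: w3=1 w6=0 w7=0 w1=1 w4=1 w2=1 w0=1 clk=0 w5=0
  Δ1: clk:0→1
  Δ2: w7:0→1, w5:0→1
  (2Δ to stable)
t=13 Δ0: w3=1 w6=0 w7=1 w1=1 w4=1 w2=1 w0=1 clk=1 w5=1
  Δ1: clk:1→0
  (1Δ to stable)
t=14 Δ0: w3=1 w6=0 w7=1 w1=1 w4=1 w2=1 w0=1 clk=0 w5=1
  Δ1: w3:1→0, clk:0→1
  Δ2: w6:0→1
  Δ3: w1:1→0
  (3Δ to stable)
t=15 Δ0: w3=0 w6=1 w7=1 w1=0 w4=1 w2=1 w0=1 clk=1 w5=1
  Δ1: clk:1→0
  (1Δ to stable)
t=16 Δ0: w3=0 w6=1 w7=1 w1=0 w4=1 w2=1 w0=1 clk=0 w5=1
  Δ1: clk:0→1
  Δ2: w7:1→0, w5:1→0
  (2Δ to stable)
t=17 Δ0: w3=0 w6=1 w7=0 w1=0 w4=1 w2=1 w0=1 clk=1 w5=0
  Δ1: clk:1→0
  (1Δ to stable)
t=18 Δ0: w3=0 w6=1 w7=0 w1=0 w4=1 w2=1 w0=1 clk=0 w5=0
  Δ1: w3:0→1, clk:0→1
  Δ2: w6:1→0
  Δ3: w1:0→1
  (3Δ to stable)
t=19 Δ0: w3=1 w6=0 w7=0 w1=1 w4=1 w2=1 w0=1 clk=1 w5=0
  Δ1: clk:1→0
  (1Δ to stable)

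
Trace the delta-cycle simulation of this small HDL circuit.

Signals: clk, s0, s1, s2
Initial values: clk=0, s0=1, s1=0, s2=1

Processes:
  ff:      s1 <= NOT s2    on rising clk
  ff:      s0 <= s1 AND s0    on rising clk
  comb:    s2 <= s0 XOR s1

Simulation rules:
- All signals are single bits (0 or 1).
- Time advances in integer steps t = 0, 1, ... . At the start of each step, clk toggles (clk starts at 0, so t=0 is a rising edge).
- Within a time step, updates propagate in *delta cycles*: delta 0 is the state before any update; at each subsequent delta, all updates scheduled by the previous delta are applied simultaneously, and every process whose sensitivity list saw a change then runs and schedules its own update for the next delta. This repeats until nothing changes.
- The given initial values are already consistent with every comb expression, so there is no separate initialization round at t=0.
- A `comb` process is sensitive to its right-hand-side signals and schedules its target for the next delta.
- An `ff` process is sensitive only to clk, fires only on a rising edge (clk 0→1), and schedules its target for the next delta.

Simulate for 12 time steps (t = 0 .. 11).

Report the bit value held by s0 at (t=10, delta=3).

[bits: s1,s0,clk,s2]
t=0: Δ0=0101 Δ1=0111 Δ2=0011 Δ3=0010 | 3Δ
t=1: Δ0=0010 Δ1=0000 | 1Δ
t=2: Δ0=0000 Δ1=0010 Δ2=1010 Δ3=1011 | 3Δ
t=3: Δ0=1011 Δ1=1001 | 1Δ
t=4: Δ0=1001 Δ1=1011 Δ2=0011 Δ3=0010 | 3Δ
t=5: Δ0=0010 Δ1=0000 | 1Δ
t=6: Δ0=0000 Δ1=0010 Δ2=1010 Δ3=1011 | 3Δ
t=7: Δ0=1011 Δ1=1001 | 1Δ
t=8: Δ0=1001 Δ1=1011 Δ2=0011 Δ3=0010 | 3Δ
t=9: Δ0=0010 Δ1=0000 | 1Δ
t=10: Δ0=0000 Δ1=0010 Δ2=1010 Δ3=1011 | 3Δ
t=11: Δ0=1011 Δ1=1001 | 1Δ

0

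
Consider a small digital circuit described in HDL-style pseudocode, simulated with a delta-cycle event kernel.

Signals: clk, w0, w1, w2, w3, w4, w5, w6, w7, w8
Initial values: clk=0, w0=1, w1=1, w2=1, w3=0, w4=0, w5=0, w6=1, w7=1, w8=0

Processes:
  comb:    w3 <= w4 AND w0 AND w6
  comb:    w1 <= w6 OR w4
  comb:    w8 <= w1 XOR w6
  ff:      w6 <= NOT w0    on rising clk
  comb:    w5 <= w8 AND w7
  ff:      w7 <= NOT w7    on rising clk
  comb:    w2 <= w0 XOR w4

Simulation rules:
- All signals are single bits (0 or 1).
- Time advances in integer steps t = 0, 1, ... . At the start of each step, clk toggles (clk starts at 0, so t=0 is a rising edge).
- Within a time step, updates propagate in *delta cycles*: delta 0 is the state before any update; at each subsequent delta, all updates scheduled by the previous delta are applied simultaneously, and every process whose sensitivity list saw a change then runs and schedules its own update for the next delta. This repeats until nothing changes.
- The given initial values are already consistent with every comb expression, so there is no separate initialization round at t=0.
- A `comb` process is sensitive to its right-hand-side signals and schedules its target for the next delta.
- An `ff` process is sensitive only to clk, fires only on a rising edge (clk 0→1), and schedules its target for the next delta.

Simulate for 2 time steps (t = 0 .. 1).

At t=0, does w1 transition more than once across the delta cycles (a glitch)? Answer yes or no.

no

t0.Δ0 w3=0 w1=1 clk=0 w4=0 w0=1 w2=1 w6=1 w8=0 w5=0 w7=1
t0.Δ1 w3=0 w1=1 clk=1 w4=0 w0=1 w2=1 w6=1 w8=0 w5=0 w7=1
t0.Δ2 w3=0 w1=1 clk=1 w4=0 w0=1 w2=1 w6=0 w8=0 w5=0 w7=0
t0.Δ3 w3=0 w1=0 clk=1 w4=0 w0=1 w2=1 w6=0 w8=1 w5=0 w7=0
t0.Δ4 w3=0 w1=0 clk=1 w4=0 w0=1 w2=1 w6=0 w8=0 w5=0 w7=0
t1.Δ0 w3=0 w1=0 clk=1 w4=0 w0=1 w2=1 w6=0 w8=0 w5=0 w7=0
t1.Δ1 w3=0 w1=0 clk=0 w4=0 w0=1 w2=1 w6=0 w8=0 w5=0 w7=0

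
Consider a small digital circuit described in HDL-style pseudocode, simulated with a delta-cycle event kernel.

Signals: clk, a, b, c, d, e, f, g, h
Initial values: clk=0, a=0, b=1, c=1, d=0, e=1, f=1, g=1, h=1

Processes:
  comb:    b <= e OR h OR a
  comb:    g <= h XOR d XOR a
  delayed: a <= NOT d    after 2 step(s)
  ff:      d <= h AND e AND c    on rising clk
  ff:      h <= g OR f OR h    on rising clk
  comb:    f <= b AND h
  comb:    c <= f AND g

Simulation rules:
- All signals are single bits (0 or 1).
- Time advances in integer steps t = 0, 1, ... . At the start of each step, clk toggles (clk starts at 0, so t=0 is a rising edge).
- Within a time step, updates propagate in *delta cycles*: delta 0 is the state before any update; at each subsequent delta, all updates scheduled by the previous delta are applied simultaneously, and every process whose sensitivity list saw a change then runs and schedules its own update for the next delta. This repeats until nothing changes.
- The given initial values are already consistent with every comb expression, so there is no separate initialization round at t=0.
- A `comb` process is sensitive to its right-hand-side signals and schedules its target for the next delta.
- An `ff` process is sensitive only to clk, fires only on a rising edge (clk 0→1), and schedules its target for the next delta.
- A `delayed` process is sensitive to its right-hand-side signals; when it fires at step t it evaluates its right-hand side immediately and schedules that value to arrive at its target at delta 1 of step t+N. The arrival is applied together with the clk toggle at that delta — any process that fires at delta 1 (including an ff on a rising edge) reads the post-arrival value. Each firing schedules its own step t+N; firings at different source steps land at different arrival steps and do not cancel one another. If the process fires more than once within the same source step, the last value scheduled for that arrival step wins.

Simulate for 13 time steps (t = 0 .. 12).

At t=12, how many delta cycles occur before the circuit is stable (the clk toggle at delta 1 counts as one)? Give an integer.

3

t=0 Δ0: c=1 h=1 a=0 f=1 e=1 b=1 d=0 clk=0 g=1
  Δ1: clk:0→1
  Δ2: d:0→1
  Δ3: g:1→0
  Δ4: c:1→0
  (4Δ to stable)
t=1 Δ0: c=0 h=1 a=0 f=1 e=1 b=1 d=1 clk=1 g=0
  Δ1: clk:1→0
  (1Δ to stable)
t=2 Δ0: c=0 h=1 a=0 f=1 e=1 b=1 d=1 clk=0 g=0
  Δ1: clk:0→1
  Δ2: d:1→0
  Δ3: g:0→1
  Δ4: c:0→1
  (4Δ to stable)
t=3 Δ0: c=1 h=1 a=0 f=1 e=1 b=1 d=0 clk=1 g=1
  Δ1: clk:1→0
  (1Δ to stable)
t=4 Δ0: c=1 h=1 a=0 f=1 e=1 b=1 d=0 clk=0 g=1
  Δ1: a:0→1, clk:0→1
  Δ2: d:0→1, g:1→0
  Δ3: c:1→0, g:0→1
  Δ4: c:0→1
  (4Δ to stable)
t=5 Δ0: c=1 h=1 a=1 f=1 e=1 b=1 d=1 clk=1 g=1
  Δ1: clk:1→0
  (1Δ to stable)
t=6 Δ0: c=1 h=1 a=1 f=1 e=1 b=1 d=1 clk=0 g=1
  Δ1: a:1→0, clk:0→1
  Δ2: g:1→0
  Δ3: c:1→0
  (3Δ to stable)
t=7 Δ0: c=0 h=1 a=0 f=1 e=1 b=1 d=1 clk=1 g=0
  Δ1: clk:1→0
  (1Δ to stable)
t=8 Δ0: c=0 h=1 a=0 f=1 e=1 b=1 d=1 clk=0 g=0
  Δ1: clk:0→1
  Δ2: d:1→0
  Δ3: g:0→1
  Δ4: c:0→1
  (4Δ to stable)
t=9 Δ0: c=1 h=1 a=0 f=1 e=1 b=1 d=0 clk=1 g=1
  Δ1: clk:1→0
  (1Δ to stable)
t=10 Δ0: c=1 h=1 a=0 f=1 e=1 b=1 d=0 clk=0 g=1
  Δ1: a:0→1, clk:0→1
  Δ2: d:0→1, g:1→0
  Δ3: c:1→0, g:0→1
  Δ4: c:0→1
  (4Δ to stable)
t=11 Δ0: c=1 h=1 a=1 f=1 e=1 b=1 d=1 clk=1 g=1
  Δ1: clk:1→0
  (1Δ to stable)
t=12 Δ0: c=1 h=1 a=1 f=1 e=1 b=1 d=1 clk=0 g=1
  Δ1: a:1→0, clk:0→1
  Δ2: g:1→0
  Δ3: c:1→0
  (3Δ to stable)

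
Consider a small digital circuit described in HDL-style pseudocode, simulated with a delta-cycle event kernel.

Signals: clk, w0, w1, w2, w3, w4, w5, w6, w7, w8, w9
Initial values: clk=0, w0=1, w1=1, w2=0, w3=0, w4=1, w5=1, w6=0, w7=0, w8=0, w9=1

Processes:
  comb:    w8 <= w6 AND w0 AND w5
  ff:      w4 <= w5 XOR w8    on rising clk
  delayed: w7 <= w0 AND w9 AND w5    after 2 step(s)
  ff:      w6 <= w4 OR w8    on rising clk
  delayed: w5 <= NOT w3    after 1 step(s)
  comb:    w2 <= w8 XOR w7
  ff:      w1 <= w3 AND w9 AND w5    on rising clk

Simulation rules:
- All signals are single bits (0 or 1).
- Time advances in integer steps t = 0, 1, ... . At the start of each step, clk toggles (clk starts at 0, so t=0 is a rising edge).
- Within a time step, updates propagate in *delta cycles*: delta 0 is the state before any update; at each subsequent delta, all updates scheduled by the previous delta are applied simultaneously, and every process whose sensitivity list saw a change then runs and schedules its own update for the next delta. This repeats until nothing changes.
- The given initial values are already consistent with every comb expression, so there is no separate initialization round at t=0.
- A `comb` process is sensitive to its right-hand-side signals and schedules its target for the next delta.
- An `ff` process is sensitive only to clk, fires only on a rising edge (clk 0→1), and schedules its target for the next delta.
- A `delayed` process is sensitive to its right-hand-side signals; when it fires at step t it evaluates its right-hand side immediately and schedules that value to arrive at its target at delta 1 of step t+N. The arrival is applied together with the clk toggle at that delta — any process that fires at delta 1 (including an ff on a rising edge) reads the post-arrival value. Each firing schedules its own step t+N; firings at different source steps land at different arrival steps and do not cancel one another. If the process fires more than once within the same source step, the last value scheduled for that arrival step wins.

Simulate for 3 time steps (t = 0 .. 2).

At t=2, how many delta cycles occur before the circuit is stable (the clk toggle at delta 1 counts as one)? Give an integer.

[bits: w4,w7,w2,w5,w6,w1,w0,w3,clk,w8,w9]
t=0: Δ0=10010110001 Δ1=10010110101 Δ2=10011010101 Δ3=10011010111 Δ4=10111010111 | 4Δ
t=1: Δ0=10111010111 Δ1=10111010011 | 1Δ
t=2: Δ0=10111010011 Δ1=10111010111 Δ2=00111010111 | 2Δ

2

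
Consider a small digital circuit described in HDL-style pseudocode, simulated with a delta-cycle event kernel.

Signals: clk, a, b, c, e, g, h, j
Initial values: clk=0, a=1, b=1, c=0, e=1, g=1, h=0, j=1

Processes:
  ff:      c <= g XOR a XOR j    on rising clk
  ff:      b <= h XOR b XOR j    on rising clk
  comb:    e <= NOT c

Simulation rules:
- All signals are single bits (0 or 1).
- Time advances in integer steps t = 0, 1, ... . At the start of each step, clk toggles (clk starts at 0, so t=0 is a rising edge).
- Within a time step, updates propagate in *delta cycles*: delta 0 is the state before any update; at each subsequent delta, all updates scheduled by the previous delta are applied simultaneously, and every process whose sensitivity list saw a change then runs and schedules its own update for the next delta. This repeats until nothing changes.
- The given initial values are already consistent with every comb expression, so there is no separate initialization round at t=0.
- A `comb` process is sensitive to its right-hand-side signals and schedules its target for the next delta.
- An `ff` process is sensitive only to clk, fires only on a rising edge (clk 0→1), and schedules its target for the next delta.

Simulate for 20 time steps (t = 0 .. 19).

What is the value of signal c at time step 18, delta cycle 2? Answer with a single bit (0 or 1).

t0.Δ0 a=1 c=0 b=1 h=0 g=1 j=1 clk=0 e=1
t0.Δ1 a=1 c=0 b=1 h=0 g=1 j=1 clk=1 e=1
t0.Δ2 a=1 c=1 b=0 h=0 g=1 j=1 clk=1 e=1
t0.Δ3 a=1 c=1 b=0 h=0 g=1 j=1 clk=1 e=0
t1.Δ0 a=1 c=1 b=0 h=0 g=1 j=1 clk=1 e=0
t1.Δ1 a=1 c=1 b=0 h=0 g=1 j=1 clk=0 e=0
t2.Δ0 a=1 c=1 b=0 h=0 g=1 j=1 clk=0 e=0
t2.Δ1 a=1 c=1 b=0 h=0 g=1 j=1 clk=1 e=0
t2.Δ2 a=1 c=1 b=1 h=0 g=1 j=1 clk=1 e=0
t3.Δ0 a=1 c=1 b=1 h=0 g=1 j=1 clk=1 e=0
t3.Δ1 a=1 c=1 b=1 h=0 g=1 j=1 clk=0 e=0
t4.Δ0 a=1 c=1 b=1 h=0 g=1 j=1 clk=0 e=0
t4.Δ1 a=1 c=1 b=1 h=0 g=1 j=1 clk=1 e=0
t4.Δ2 a=1 c=1 b=0 h=0 g=1 j=1 clk=1 e=0
t5.Δ0 a=1 c=1 b=0 h=0 g=1 j=1 clk=1 e=0
t5.Δ1 a=1 c=1 b=0 h=0 g=1 j=1 clk=0 e=0
t6.Δ0 a=1 c=1 b=0 h=0 g=1 j=1 clk=0 e=0
t6.Δ1 a=1 c=1 b=0 h=0 g=1 j=1 clk=1 e=0
t6.Δ2 a=1 c=1 b=1 h=0 g=1 j=1 clk=1 e=0
t7.Δ0 a=1 c=1 b=1 h=0 g=1 j=1 clk=1 e=0
t7.Δ1 a=1 c=1 b=1 h=0 g=1 j=1 clk=0 e=0
t8.Δ0 a=1 c=1 b=1 h=0 g=1 j=1 clk=0 e=0
t8.Δ1 a=1 c=1 b=1 h=0 g=1 j=1 clk=1 e=0
t8.Δ2 a=1 c=1 b=0 h=0 g=1 j=1 clk=1 e=0
t9.Δ0 a=1 c=1 b=0 h=0 g=1 j=1 clk=1 e=0
t9.Δ1 a=1 c=1 b=0 h=0 g=1 j=1 clk=0 e=0
t10.Δ0 a=1 c=1 b=0 h=0 g=1 j=1 clk=0 e=0
t10.Δ1 a=1 c=1 b=0 h=0 g=1 j=1 clk=1 e=0
t10.Δ2 a=1 c=1 b=1 h=0 g=1 j=1 clk=1 e=0
t11.Δ0 a=1 c=1 b=1 h=0 g=1 j=1 clk=1 e=0
t11.Δ1 a=1 c=1 b=1 h=0 g=1 j=1 clk=0 e=0
t12.Δ0 a=1 c=1 b=1 h=0 g=1 j=1 clk=0 e=0
t12.Δ1 a=1 c=1 b=1 h=0 g=1 j=1 clk=1 e=0
t12.Δ2 a=1 c=1 b=0 h=0 g=1 j=1 clk=1 e=0
t13.Δ0 a=1 c=1 b=0 h=0 g=1 j=1 clk=1 e=0
t13.Δ1 a=1 c=1 b=0 h=0 g=1 j=1 clk=0 e=0
t14.Δ0 a=1 c=1 b=0 h=0 g=1 j=1 clk=0 e=0
t14.Δ1 a=1 c=1 b=0 h=0 g=1 j=1 clk=1 e=0
t14.Δ2 a=1 c=1 b=1 h=0 g=1 j=1 clk=1 e=0
t15.Δ0 a=1 c=1 b=1 h=0 g=1 j=1 clk=1 e=0
t15.Δ1 a=1 c=1 b=1 h=0 g=1 j=1 clk=0 e=0
t16.Δ0 a=1 c=1 b=1 h=0 g=1 j=1 clk=0 e=0
t16.Δ1 a=1 c=1 b=1 h=0 g=1 j=1 clk=1 e=0
t16.Δ2 a=1 c=1 b=0 h=0 g=1 j=1 clk=1 e=0
t17.Δ0 a=1 c=1 b=0 h=0 g=1 j=1 clk=1 e=0
t17.Δ1 a=1 c=1 b=0 h=0 g=1 j=1 clk=0 e=0
t18.Δ0 a=1 c=1 b=0 h=0 g=1 j=1 clk=0 e=0
t18.Δ1 a=1 c=1 b=0 h=0 g=1 j=1 clk=1 e=0
t18.Δ2 a=1 c=1 b=1 h=0 g=1 j=1 clk=1 e=0
t19.Δ0 a=1 c=1 b=1 h=0 g=1 j=1 clk=1 e=0
t19.Δ1 a=1 c=1 b=1 h=0 g=1 j=1 clk=0 e=0

1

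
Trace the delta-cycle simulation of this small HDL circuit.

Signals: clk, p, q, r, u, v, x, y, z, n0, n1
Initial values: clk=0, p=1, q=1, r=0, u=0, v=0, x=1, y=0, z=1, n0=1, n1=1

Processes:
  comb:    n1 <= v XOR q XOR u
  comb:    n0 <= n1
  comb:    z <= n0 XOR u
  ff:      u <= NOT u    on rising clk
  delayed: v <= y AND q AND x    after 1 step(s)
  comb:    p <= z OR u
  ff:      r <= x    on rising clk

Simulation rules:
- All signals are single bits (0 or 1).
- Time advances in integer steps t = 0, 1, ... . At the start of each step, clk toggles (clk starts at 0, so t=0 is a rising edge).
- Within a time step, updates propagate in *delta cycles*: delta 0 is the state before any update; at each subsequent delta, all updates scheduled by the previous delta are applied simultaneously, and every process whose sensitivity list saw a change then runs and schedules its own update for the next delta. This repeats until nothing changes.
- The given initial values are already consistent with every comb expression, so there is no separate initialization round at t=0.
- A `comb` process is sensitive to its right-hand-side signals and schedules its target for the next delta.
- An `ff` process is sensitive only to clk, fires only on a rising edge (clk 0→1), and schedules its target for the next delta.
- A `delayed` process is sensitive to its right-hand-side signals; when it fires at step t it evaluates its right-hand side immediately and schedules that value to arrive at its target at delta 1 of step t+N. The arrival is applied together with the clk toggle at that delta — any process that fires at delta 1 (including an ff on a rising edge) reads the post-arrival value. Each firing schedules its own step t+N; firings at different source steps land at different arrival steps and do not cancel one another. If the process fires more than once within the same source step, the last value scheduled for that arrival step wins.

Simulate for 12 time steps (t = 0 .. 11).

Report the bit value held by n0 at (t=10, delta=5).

[bits: y,q,v,n0,p,u,n1,r,clk,x,z]
t=0: Δ0=01011010011 Δ1=01011010111 Δ2=01011111111 Δ3=01011101110 Δ4=01001101110 Δ5=01001101111 | 5Δ
t=1: Δ0=01001101111 Δ1=01001101011 | 1Δ
t=2: Δ0=01001101011 Δ1=01001101111 Δ2=01001001111 Δ3=01001011110 Δ4=01010011110 Δ5=01010011111 Δ6=01011011111 | 6Δ
t=3: Δ0=01011011111 Δ1=01011011011 | 1Δ
t=4: Δ0=01011011011 Δ1=01011011111 Δ2=01011111111 Δ3=01011101110 Δ4=01001101110 Δ5=01001101111 | 5Δ
t=5: Δ0=01001101111 Δ1=01001101011 | 1Δ
t=6: Δ0=01001101011 Δ1=01001101111 Δ2=01001001111 Δ3=01001011110 Δ4=01010011110 Δ5=01010011111 Δ6=01011011111 | 6Δ
t=7: Δ0=01011011111 Δ1=01011011011 | 1Δ
t=8: Δ0=01011011011 Δ1=01011011111 Δ2=01011111111 Δ3=01011101110 Δ4=01001101110 Δ5=01001101111 | 5Δ
t=9: Δ0=01001101111 Δ1=01001101011 | 1Δ
t=10: Δ0=01001101011 Δ1=01001101111 Δ2=01001001111 Δ3=01001011110 Δ4=01010011110 Δ5=01010011111 Δ6=01011011111 | 6Δ
t=11: Δ0=01011011111 Δ1=01011011011 | 1Δ

1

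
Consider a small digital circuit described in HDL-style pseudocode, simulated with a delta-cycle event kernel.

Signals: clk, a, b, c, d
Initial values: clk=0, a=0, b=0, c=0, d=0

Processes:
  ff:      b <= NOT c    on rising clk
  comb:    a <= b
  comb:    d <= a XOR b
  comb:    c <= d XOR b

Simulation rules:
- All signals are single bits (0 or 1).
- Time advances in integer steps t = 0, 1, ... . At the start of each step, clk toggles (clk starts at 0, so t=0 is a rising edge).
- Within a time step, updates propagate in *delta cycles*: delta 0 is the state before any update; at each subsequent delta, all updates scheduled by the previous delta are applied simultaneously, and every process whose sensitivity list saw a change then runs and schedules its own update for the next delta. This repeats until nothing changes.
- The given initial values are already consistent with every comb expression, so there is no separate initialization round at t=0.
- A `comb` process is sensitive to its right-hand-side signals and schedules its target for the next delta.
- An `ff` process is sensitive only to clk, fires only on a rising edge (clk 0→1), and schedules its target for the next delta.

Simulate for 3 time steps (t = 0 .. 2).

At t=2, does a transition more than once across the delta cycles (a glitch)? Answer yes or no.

[bits: clk,b,d,c,a]
t=0: Δ0=00000 Δ1=10000 Δ2=11000 Δ3=11111 Δ4=11001 Δ5=11011 | 5Δ
t=1: Δ0=11011 Δ1=01011 | 1Δ
t=2: Δ0=01011 Δ1=11011 Δ2=10011 Δ3=10100 Δ4=10010 Δ5=10000 | 5Δ

no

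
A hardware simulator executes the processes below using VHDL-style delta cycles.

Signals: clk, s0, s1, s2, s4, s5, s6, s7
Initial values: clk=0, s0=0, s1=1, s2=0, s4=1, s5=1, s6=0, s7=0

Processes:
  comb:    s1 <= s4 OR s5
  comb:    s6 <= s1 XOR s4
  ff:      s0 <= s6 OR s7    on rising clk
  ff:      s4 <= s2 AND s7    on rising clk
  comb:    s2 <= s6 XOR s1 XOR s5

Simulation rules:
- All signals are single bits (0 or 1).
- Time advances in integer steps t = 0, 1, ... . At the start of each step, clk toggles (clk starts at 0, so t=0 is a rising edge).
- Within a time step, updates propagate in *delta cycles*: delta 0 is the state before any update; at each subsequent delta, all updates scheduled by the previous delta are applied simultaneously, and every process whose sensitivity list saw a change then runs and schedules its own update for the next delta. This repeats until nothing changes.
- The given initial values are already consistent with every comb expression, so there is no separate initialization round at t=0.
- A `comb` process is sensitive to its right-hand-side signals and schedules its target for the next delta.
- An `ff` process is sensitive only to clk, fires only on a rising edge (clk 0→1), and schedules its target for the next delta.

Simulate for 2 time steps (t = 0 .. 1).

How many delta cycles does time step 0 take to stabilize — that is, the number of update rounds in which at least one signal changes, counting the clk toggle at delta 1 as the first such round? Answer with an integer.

4

t0.Δ0 s5=1 clk=0 s0=0 s1=1 s2=0 s4=1 s7=0 s6=0
t0.Δ1 s5=1 clk=1 s0=0 s1=1 s2=0 s4=1 s7=0 s6=0
t0.Δ2 s5=1 clk=1 s0=0 s1=1 s2=0 s4=0 s7=0 s6=0
t0.Δ3 s5=1 clk=1 s0=0 s1=1 s2=0 s4=0 s7=0 s6=1
t0.Δ4 s5=1 clk=1 s0=0 s1=1 s2=1 s4=0 s7=0 s6=1
t1.Δ0 s5=1 clk=1 s0=0 s1=1 s2=1 s4=0 s7=0 s6=1
t1.Δ1 s5=1 clk=0 s0=0 s1=1 s2=1 s4=0 s7=0 s6=1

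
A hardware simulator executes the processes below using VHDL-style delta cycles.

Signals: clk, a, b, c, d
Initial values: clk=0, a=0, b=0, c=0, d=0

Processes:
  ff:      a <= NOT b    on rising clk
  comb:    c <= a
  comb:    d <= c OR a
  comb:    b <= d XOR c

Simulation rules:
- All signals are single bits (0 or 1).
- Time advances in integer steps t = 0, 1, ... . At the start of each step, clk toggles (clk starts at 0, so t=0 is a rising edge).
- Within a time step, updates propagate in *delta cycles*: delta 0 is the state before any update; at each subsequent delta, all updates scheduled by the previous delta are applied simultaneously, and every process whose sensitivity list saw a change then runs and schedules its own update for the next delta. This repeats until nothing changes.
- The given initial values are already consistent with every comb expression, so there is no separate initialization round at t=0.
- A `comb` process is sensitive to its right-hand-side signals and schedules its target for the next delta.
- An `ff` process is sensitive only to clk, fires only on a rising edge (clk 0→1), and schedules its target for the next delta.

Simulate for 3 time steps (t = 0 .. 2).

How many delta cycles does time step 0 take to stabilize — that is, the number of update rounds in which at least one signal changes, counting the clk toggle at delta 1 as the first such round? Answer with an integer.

3

t0.Δ0 c=0 a=0 b=0 d=0 clk=0
t0.Δ1 c=0 a=0 b=0 d=0 clk=1
t0.Δ2 c=0 a=1 b=0 d=0 clk=1
t0.Δ3 c=1 a=1 b=0 d=1 clk=1
t1.Δ0 c=1 a=1 b=0 d=1 clk=1
t1.Δ1 c=1 a=1 b=0 d=1 clk=0
t2.Δ0 c=1 a=1 b=0 d=1 clk=0
t2.Δ1 c=1 a=1 b=0 d=1 clk=1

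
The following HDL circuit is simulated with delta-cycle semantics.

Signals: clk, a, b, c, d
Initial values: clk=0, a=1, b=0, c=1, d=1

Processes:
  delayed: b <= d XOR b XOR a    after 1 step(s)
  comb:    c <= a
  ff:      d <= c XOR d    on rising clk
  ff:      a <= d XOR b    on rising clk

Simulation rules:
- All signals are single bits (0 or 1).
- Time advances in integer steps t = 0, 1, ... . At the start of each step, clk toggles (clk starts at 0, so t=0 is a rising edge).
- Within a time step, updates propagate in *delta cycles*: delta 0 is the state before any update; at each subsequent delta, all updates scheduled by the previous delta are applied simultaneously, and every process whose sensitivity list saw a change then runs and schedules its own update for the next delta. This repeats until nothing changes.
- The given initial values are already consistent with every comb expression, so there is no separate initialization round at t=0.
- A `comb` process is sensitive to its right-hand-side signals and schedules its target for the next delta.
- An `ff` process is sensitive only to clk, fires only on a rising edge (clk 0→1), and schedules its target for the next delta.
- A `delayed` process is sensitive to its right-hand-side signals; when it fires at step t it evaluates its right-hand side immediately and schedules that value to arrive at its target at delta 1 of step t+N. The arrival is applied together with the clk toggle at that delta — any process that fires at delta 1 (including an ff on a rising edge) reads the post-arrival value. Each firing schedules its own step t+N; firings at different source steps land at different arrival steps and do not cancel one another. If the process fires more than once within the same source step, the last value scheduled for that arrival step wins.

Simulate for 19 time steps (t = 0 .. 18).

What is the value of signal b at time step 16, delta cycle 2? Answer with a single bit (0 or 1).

0

t=0 Δ0: clk=0 b=0 c=1 d=1 a=1
  Δ1: clk:0→1
  Δ2: d:1→0
  (2Δ to stable)
t=1 Δ0: clk=1 b=0 c=1 d=0 a=1
  Δ1: clk:1→0, b:0→1
  (1Δ to stable)
t=2 Δ0: clk=0 b=1 c=1 d=0 a=1
  Δ1: clk:0→1, b:1→0
  Δ2: d:0→1, a:1→0
  Δ3: c:1→0
  (3Δ to stable)
t=3 Δ0: clk=1 b=0 c=0 d=1 a=0
  Δ1: clk:1→0, b:0→1
  (1Δ to stable)
t=4 Δ0: clk=0 b=1 c=0 d=1 a=0
  Δ1: clk:0→1, b:1→0
  Δ2: a:0→1
  Δ3: c:0→1
  (3Δ to stable)
t=5 Δ0: clk=1 b=0 c=1 d=1 a=1
  Δ1: clk:1→0
  (1Δ to stable)
t=6 Δ0: clk=0 b=0 c=1 d=1 a=1
  Δ1: clk:0→1
  Δ2: d:1→0
  (2Δ to stable)
t=7 Δ0: clk=1 b=0 c=1 d=0 a=1
  Δ1: clk:1→0, b:0→1
  (1Δ to stable)
t=8 Δ0: clk=0 b=1 c=1 d=0 a=1
  Δ1: clk:0→1, b:1→0
  Δ2: d:0→1, a:1→0
  Δ3: c:1→0
  (3Δ to stable)
t=9 Δ0: clk=1 b=0 c=0 d=1 a=0
  Δ1: clk:1→0, b:0→1
  (1Δ to stable)
t=10 Δ0: clk=0 b=1 c=0 d=1 a=0
  Δ1: clk:0→1, b:1→0
  Δ2: a:0→1
  Δ3: c:0→1
  (3Δ to stable)
t=11 Δ0: clk=1 b=0 c=1 d=1 a=1
  Δ1: clk:1→0
  (1Δ to stable)
t=12 Δ0: clk=0 b=0 c=1 d=1 a=1
  Δ1: clk:0→1
  Δ2: d:1→0
  (2Δ to stable)
t=13 Δ0: clk=1 b=0 c=1 d=0 a=1
  Δ1: clk:1→0, b:0→1
  (1Δ to stable)
t=14 Δ0: clk=0 b=1 c=1 d=0 a=1
  Δ1: clk:0→1, b:1→0
  Δ2: d:0→1, a:1→0
  Δ3: c:1→0
  (3Δ to stable)
t=15 Δ0: clk=1 b=0 c=0 d=1 a=0
  Δ1: clk:1→0, b:0→1
  (1Δ to stable)
t=16 Δ0: clk=0 b=1 c=0 d=1 a=0
  Δ1: clk:0→1, b:1→0
  Δ2: a:0→1
  Δ3: c:0→1
  (3Δ to stable)
t=17 Δ0: clk=1 b=0 c=1 d=1 a=1
  Δ1: clk:1→0
  (1Δ to stable)
t=18 Δ0: clk=0 b=0 c=1 d=1 a=1
  Δ1: clk:0→1
  Δ2: d:1→0
  (2Δ to stable)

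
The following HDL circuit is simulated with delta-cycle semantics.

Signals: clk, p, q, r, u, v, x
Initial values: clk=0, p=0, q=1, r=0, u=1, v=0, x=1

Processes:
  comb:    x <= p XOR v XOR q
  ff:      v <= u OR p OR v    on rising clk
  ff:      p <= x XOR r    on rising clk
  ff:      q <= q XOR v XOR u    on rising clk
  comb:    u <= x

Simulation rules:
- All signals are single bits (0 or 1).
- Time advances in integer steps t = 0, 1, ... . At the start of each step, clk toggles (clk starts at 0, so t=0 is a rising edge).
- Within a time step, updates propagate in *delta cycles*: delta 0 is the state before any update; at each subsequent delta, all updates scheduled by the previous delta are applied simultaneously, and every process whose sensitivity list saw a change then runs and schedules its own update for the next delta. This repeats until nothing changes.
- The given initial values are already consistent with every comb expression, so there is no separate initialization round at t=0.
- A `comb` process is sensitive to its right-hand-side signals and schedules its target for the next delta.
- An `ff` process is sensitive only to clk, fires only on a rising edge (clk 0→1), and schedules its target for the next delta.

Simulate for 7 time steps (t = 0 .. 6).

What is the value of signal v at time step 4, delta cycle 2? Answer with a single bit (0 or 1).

t=0 Δ0: clk=0 r=0 v=0 u=1 q=1 p=0 x=1
  Δ1: clk:0→1
  Δ2: v:0→1, q:1→0, p:0→1
  Δ3: x:1→0
  Δ4: u:1→0
  (4Δ to stable)
t=1 Δ0: clk=1 r=0 v=1 u=0 q=0 p=1 x=0
  Δ1: clk:1→0
  (1Δ to stable)
t=2 Δ0: clk=0 r=0 v=1 u=0 q=0 p=1 x=0
  Δ1: clk:0→1
  Δ2: q:0→1, p:1→0
  (2Δ to stable)
t=3 Δ0: clk=1 r=0 v=1 u=0 q=1 p=0 x=0
  Δ1: clk:1→0
  (1Δ to stable)
t=4 Δ0: clk=0 r=0 v=1 u=0 q=1 p=0 x=0
  Δ1: clk:0→1
  Δ2: q:1→0
  Δ3: x:0→1
  Δ4: u:0→1
  (4Δ to stable)
t=5 Δ0: clk=1 r=0 v=1 u=1 q=0 p=0 x=1
  Δ1: clk:1→0
  (1Δ to stable)
t=6 Δ0: clk=0 r=0 v=1 u=1 q=0 p=0 x=1
  Δ1: clk:0→1
  Δ2: p:0→1
  Δ3: x:1→0
  Δ4: u:1→0
  (4Δ to stable)

1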